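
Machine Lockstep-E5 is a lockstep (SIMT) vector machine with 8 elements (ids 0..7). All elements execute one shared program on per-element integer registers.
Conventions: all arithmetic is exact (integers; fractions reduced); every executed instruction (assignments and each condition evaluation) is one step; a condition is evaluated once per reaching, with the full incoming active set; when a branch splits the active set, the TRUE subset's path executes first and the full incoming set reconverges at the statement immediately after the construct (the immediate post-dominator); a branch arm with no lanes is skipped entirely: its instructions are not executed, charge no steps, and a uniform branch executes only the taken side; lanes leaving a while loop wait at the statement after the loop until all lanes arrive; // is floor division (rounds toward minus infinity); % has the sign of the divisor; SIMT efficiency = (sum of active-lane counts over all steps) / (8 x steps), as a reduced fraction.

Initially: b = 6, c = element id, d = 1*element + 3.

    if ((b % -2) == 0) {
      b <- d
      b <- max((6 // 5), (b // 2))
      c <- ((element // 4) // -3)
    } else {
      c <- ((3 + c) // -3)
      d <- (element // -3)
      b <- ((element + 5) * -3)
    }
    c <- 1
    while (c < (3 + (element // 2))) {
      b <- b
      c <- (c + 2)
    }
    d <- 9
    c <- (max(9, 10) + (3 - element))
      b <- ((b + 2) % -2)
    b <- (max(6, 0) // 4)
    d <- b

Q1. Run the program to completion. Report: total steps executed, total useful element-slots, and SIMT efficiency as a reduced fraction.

Answer: 20 steps, 136 useful, 17/20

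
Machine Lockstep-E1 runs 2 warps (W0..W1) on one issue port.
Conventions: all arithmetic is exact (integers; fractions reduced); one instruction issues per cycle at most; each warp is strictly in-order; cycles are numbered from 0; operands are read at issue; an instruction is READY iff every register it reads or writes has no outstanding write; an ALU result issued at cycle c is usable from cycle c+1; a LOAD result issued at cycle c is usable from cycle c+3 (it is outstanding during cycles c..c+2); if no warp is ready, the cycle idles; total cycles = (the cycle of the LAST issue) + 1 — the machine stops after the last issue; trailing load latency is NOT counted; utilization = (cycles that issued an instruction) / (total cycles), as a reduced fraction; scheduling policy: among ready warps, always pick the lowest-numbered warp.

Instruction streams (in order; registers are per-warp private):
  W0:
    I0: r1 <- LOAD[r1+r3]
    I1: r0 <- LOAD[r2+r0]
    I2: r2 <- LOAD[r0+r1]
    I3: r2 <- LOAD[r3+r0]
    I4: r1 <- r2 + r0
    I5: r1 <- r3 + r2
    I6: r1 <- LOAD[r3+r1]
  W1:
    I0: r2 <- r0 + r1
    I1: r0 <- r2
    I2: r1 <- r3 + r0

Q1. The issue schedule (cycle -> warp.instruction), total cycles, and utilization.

cycle 0: W0.I0
cycle 1: W0.I1
cycle 2: W1.I0
cycle 3: W1.I1
cycle 4: W0.I2
cycle 5: W1.I2
cycle 6: idle
cycle 7: W0.I3
cycle 8: idle
cycle 9: idle
cycle 10: W0.I4
cycle 11: W0.I5
cycle 12: W0.I6

Answer: 13 cycles, utilization 10/13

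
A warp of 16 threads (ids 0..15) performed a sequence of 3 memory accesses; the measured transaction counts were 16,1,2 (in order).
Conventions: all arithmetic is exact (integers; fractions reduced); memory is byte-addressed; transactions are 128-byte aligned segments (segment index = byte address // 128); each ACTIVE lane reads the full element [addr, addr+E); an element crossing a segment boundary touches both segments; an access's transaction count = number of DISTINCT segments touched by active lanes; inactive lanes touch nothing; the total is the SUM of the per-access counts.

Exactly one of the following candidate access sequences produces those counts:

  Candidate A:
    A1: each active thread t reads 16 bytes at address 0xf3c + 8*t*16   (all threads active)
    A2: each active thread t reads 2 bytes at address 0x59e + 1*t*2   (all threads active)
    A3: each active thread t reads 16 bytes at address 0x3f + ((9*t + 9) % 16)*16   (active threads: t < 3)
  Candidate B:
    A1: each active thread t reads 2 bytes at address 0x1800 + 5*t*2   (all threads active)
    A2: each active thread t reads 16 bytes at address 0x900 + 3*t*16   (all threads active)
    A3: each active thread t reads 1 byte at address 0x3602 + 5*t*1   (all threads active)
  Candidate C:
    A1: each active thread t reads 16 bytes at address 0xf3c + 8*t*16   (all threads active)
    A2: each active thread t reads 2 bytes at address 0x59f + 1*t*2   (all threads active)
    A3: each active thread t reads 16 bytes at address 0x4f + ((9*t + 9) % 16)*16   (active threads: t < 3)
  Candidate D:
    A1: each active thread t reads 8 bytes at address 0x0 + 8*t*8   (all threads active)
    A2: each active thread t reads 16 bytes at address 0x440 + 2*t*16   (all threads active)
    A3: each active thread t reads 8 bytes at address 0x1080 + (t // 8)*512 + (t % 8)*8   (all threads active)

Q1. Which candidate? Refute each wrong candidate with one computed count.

B: A1 gives 2 transactions, not 16
C: A3 gives 3 transactions, not 2
D: A1 gives 8 transactions, not 16
A: all counts match (16,1,2)

Answer: A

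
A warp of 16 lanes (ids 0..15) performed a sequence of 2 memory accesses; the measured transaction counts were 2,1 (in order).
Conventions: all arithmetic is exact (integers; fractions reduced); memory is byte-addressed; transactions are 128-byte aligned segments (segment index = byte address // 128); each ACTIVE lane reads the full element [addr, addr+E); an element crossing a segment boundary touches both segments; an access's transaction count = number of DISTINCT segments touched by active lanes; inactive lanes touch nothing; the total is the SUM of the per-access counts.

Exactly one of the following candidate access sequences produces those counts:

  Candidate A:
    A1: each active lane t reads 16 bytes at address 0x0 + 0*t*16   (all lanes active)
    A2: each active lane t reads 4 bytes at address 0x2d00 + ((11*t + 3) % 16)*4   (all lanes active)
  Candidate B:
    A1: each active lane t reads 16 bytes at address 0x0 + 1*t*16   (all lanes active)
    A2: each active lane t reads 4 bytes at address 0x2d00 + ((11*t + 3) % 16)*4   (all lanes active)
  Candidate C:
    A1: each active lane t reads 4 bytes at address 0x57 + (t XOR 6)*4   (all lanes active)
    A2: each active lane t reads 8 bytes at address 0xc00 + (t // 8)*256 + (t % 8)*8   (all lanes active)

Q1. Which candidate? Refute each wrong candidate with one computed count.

A: A1 gives 1 transaction, not 2
C: A2 gives 2 transactions, not 1
B: all counts match (2,1)

Answer: B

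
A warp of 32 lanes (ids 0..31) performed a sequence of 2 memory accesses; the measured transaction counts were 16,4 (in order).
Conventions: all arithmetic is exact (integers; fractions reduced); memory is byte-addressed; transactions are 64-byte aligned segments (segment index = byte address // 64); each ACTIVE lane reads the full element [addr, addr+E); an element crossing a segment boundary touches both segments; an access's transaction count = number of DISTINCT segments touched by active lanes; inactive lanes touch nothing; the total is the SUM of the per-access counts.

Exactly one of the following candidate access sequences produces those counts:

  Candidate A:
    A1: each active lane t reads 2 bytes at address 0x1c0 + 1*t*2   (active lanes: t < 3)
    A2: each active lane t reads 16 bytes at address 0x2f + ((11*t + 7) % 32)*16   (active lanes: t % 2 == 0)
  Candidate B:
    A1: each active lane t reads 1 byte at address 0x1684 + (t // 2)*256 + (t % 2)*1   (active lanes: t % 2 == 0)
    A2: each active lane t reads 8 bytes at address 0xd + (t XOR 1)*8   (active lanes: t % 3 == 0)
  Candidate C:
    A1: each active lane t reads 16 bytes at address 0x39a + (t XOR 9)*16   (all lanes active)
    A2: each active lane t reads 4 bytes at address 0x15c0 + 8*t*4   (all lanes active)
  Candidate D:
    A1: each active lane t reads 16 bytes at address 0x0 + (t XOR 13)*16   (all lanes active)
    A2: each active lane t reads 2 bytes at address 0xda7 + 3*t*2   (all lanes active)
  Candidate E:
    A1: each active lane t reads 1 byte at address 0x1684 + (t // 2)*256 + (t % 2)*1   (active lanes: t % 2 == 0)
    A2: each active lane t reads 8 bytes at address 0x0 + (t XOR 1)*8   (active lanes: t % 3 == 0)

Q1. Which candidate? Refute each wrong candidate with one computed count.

A: A1 gives 1 transaction, not 16
B: A2 gives 5 transactions, not 4
C: A1 gives 9 transactions, not 16
D: A1 gives 8 transactions, not 16
E: all counts match (16,4)

Answer: E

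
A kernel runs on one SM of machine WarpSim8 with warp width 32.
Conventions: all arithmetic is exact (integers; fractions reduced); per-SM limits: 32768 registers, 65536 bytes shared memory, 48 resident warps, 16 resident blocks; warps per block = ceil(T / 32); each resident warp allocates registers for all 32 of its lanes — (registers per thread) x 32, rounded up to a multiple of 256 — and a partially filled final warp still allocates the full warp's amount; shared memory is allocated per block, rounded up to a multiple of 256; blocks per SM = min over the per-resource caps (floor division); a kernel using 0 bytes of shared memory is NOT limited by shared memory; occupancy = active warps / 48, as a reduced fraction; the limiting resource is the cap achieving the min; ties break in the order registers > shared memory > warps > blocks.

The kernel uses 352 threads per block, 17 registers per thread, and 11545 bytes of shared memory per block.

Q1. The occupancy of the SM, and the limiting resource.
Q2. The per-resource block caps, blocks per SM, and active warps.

Answer: occupancy 11/16, limited by registers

registers: 3 blocks
shared memory: 5 blocks
warps: 4 blocks
blocks: 16 blocks

Answer: 3 blocks, 33 active warps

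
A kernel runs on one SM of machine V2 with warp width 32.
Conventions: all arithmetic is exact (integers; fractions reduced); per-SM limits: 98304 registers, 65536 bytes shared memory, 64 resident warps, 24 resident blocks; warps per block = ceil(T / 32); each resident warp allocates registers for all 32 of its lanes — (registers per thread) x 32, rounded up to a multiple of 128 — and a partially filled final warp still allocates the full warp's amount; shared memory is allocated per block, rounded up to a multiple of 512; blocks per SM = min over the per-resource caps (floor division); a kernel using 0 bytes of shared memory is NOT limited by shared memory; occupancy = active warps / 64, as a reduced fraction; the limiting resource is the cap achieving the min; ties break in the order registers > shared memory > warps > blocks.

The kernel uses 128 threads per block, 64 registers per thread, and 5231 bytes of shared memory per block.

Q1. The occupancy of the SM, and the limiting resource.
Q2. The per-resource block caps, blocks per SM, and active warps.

Answer: occupancy 11/16, limited by shared memory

registers: 12 blocks
shared memory: 11 blocks
warps: 16 blocks
blocks: 24 blocks

Answer: 11 blocks, 44 active warps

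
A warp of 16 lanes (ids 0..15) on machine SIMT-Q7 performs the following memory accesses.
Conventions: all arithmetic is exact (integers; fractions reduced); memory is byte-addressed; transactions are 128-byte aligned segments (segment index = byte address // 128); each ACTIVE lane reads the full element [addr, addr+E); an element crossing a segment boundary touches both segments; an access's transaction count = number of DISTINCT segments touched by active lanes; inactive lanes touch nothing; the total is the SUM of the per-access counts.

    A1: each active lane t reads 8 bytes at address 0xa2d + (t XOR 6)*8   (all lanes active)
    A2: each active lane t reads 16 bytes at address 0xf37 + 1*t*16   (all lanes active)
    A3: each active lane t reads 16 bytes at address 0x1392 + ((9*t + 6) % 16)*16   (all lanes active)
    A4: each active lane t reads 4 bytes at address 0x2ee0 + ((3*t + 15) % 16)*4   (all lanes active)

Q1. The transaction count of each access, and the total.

A1: 2 transactions
A2: 3 transactions
A3: 3 transactions
A4: 2 transactions

Answer: 2,3,3,2; total 10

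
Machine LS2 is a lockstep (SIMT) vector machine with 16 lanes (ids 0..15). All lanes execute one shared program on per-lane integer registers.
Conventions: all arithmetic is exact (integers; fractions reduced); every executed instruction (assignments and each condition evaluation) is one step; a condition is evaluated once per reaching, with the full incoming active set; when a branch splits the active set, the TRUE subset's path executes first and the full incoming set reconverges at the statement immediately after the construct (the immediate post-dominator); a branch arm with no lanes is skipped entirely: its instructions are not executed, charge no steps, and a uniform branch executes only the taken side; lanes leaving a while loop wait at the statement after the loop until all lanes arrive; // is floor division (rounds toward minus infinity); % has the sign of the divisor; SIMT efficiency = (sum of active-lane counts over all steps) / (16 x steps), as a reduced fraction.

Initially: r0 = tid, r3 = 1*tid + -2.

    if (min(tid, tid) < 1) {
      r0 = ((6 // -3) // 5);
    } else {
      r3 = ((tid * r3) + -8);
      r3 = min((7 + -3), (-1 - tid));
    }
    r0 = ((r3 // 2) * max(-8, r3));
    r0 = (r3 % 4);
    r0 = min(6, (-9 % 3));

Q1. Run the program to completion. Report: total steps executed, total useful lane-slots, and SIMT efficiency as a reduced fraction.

Answer: 7 steps, 95 useful, 95/112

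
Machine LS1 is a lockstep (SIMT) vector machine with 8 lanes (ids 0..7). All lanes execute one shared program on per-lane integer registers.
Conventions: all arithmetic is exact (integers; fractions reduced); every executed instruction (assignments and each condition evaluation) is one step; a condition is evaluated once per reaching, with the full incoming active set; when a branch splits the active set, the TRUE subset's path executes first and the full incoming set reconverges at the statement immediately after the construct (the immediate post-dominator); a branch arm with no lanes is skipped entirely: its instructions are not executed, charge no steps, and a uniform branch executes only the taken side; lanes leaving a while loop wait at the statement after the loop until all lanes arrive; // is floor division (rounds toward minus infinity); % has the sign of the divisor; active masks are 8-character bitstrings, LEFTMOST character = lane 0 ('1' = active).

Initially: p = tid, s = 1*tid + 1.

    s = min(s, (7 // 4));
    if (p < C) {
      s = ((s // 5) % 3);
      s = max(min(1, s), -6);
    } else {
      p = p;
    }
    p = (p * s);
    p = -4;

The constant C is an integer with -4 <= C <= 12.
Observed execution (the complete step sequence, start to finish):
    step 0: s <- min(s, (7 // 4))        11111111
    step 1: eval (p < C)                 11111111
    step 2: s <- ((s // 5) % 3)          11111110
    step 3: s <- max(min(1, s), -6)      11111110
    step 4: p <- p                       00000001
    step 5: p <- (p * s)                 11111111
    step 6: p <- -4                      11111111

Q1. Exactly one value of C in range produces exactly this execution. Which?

Answer: C = 7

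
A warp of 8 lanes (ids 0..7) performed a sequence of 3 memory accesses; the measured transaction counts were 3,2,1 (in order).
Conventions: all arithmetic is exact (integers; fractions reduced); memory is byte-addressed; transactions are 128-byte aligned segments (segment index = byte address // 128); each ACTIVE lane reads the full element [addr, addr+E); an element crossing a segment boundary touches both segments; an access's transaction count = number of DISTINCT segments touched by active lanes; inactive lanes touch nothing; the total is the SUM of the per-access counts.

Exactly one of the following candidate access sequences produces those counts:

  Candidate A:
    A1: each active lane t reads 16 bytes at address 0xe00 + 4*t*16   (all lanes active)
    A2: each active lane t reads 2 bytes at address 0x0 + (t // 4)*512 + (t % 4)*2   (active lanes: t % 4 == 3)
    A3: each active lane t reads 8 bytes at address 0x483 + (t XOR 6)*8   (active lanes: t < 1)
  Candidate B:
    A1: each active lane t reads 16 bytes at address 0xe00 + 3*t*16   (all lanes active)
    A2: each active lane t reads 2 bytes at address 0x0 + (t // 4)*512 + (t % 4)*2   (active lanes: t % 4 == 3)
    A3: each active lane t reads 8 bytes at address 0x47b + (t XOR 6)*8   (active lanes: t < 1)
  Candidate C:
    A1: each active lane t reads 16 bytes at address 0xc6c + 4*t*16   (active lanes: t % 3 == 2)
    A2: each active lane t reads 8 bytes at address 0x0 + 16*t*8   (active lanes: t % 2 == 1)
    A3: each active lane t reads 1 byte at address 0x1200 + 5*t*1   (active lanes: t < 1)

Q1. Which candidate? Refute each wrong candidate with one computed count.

A: A1 gives 4 transactions, not 3
C: A1 gives 2 transactions, not 3
B: all counts match (3,2,1)

Answer: B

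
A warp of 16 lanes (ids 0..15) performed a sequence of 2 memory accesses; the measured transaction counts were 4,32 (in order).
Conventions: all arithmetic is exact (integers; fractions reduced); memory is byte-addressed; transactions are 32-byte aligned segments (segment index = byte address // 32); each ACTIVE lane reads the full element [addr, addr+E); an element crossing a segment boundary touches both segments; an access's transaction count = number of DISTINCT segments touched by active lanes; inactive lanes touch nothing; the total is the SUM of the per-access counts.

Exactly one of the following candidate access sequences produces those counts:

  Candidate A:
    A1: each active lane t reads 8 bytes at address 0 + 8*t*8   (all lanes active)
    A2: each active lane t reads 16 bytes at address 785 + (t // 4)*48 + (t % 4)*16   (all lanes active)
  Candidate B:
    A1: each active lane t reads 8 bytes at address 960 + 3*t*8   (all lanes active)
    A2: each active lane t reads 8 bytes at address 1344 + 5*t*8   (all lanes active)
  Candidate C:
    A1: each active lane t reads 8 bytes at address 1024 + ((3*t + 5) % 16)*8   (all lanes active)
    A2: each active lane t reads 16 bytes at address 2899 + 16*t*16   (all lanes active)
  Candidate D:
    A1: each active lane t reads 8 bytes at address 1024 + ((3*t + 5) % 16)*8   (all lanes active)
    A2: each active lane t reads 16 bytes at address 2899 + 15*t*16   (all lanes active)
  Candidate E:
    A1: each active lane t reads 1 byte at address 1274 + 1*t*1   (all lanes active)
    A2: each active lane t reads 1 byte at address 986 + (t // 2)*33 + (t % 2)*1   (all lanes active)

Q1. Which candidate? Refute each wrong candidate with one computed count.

A: A1 gives 16 transactions, not 4
B: A1 gives 12 transactions, not 4
D: A2 gives 24 transactions, not 32
E: A1 gives 2 transactions, not 4
C: all counts match (4,32)

Answer: C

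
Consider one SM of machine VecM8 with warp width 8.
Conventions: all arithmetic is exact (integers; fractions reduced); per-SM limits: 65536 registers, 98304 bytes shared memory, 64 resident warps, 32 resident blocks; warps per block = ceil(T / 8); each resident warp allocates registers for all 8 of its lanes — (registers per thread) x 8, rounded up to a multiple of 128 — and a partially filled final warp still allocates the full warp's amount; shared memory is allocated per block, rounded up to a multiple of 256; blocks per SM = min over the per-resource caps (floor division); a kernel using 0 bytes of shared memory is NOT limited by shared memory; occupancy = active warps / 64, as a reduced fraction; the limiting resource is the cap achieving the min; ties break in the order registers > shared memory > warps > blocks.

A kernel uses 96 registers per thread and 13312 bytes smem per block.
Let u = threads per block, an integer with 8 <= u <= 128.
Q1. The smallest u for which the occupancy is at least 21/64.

Answer: u = 17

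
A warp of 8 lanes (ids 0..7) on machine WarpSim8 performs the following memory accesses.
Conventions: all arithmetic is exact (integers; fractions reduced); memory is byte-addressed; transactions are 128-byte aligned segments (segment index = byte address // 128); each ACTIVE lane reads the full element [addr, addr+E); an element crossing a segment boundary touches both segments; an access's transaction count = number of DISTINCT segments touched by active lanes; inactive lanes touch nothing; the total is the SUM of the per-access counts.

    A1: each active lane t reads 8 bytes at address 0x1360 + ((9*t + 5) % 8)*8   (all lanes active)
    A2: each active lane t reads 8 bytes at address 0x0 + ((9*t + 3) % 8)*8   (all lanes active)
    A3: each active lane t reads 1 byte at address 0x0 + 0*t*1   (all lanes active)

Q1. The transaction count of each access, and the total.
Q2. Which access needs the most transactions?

A1: 2 transactions
A2: 1 transaction
A3: 1 transaction

Answer: 2,1,1; total 4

Answer: A1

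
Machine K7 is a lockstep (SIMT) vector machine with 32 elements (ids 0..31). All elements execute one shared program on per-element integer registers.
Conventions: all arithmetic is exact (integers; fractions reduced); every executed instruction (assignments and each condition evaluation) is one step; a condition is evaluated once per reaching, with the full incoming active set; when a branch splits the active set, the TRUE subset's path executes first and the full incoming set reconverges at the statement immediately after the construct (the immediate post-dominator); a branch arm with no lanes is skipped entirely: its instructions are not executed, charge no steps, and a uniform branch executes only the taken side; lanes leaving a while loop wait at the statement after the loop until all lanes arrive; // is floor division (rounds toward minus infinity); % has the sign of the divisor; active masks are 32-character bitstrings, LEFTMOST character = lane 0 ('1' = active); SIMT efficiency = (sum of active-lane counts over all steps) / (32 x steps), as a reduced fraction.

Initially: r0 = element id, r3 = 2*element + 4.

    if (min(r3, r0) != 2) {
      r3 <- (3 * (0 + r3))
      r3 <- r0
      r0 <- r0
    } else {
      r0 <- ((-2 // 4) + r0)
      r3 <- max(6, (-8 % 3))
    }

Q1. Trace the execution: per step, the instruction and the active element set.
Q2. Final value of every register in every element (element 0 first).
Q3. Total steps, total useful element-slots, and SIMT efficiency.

step 0: eval (min(r3, r0) != 2)      11111111111111111111111111111111
step 1: r3 <- (3 * (0 + r3))         11011111111111111111111111111111
step 2: r3 <- r0                     11011111111111111111111111111111
step 3: r0 <- r0                     11011111111111111111111111111111
step 4: r0 <- ((-2 // 4) + r0)       00100000000000000000000000000000
step 5: r3 <- max(6, (-8 % 3))       00100000000000000000000000000000

Answer: 6 steps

r0: 0,1,1,3,4,5,6,7,8,9,10,11,12,13,14,15,16,17,18,19,20,21,22,23,24,25,26,27,28,29,30,31
r3: 0,1,6,3,4,5,6,7,8,9,10,11,12,13,14,15,16,17,18,19,20,21,22,23,24,25,26,27,28,29,30,31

steps = 6; useful = 127; efficiency = 127/192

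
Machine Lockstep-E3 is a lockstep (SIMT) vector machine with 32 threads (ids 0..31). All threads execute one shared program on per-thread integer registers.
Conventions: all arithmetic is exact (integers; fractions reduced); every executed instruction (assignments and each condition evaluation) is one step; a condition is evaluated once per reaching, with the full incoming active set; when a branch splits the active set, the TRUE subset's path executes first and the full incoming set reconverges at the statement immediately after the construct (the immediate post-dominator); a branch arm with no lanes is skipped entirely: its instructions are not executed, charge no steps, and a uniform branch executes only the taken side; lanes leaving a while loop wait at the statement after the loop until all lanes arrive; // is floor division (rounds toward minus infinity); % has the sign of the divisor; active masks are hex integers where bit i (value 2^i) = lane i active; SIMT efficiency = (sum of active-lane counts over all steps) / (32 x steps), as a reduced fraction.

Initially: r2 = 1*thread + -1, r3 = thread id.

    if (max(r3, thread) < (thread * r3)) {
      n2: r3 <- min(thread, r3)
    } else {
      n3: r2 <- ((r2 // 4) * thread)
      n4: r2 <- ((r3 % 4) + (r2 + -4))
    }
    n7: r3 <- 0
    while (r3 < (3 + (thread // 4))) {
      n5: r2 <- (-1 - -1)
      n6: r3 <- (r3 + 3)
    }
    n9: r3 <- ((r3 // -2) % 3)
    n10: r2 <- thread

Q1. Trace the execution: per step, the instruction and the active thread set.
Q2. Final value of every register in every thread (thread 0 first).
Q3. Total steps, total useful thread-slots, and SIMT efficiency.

step 0: eval (max(r3, thread) < (thread * r3)) 0xffffffff
step 1: r3 <- min(thread, r3)        0xfffffffc
step 2: r2 <- ((r2 // 4) * thread)   0x00000003
step 3: r2 <- ((r3 % 4) + (r2 + -4)) 0x00000003
step 4: r3 <- 0                      0xffffffff
step 5: eval (r3 < (3 + (thread // 4))) 0xffffffff
step 6: r2 <- (-1 - -1)              0xffffffff
step 7: r3 <- (r3 + 3)               0xffffffff
step 8: eval (r3 < (3 + (thread // 4))) 0xffffffff
step 9: r2 <- (-1 - -1)              0xfffffff0
step 10: r3 <- (r3 + 3)               0xfffffff0
step 11: eval (r3 < (3 + (thread // 4))) 0xfffffff0
step 12: r2 <- (-1 - -1)              0xffff0000
step 13: r3 <- (r3 + 3)               0xffff0000
step 14: eval (r3 < (3 + (thread // 4))) 0xffff0000
step 15: r2 <- (-1 - -1)              0xf0000000
step 16: r3 <- (r3 + 3)               0xf0000000
step 17: eval (r3 < (3 + (thread // 4))) 0xf0000000
step 18: r3 <- ((r3 // -2) % 3)       0xffffffff
step 19: r2 <- thread                 0xffffffff

Answer: 20 steps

r2: 0,1,2,3,4,5,6,7,8,9,10,11,12,13,14,15,16,17,18,19,20,21,22,23,24,25,26,27,28,29,30,31
r3: 1,1,1,1,0,0,0,0,0,0,0,0,0,0,0,0,1,1,1,1,1,1,1,1,1,1,1,1,0,0,0,0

steps = 20; useful = 434; efficiency = 434/640 = 217/320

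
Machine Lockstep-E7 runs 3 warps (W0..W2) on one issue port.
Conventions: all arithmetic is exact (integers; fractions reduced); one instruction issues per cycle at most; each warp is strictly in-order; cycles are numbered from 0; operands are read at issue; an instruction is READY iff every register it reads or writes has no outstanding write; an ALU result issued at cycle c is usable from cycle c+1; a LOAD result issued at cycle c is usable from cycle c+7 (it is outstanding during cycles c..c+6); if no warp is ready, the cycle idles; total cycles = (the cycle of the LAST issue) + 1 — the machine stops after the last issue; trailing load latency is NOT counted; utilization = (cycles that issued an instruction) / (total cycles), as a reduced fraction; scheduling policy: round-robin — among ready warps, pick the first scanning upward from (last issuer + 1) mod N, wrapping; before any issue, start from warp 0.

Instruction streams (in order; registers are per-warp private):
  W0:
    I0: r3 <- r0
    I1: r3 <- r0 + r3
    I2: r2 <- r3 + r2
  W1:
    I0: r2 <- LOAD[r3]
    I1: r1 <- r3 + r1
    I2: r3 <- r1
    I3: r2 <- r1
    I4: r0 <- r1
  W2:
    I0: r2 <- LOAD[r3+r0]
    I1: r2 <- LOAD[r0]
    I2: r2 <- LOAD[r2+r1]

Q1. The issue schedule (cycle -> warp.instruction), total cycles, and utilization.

cycle 0: W0.I0
cycle 1: W1.I0
cycle 2: W2.I0
cycle 3: W0.I1
cycle 4: W1.I1
cycle 5: W0.I2
cycle 6: W1.I2
cycle 7: idle
cycle 8: W1.I3
cycle 9: W2.I1
cycle 10: W1.I4
cycle 11: idle
cycle 12: idle
cycle 13: idle
cycle 14: idle
cycle 15: idle
cycle 16: W2.I2

Answer: 17 cycles, utilization 11/17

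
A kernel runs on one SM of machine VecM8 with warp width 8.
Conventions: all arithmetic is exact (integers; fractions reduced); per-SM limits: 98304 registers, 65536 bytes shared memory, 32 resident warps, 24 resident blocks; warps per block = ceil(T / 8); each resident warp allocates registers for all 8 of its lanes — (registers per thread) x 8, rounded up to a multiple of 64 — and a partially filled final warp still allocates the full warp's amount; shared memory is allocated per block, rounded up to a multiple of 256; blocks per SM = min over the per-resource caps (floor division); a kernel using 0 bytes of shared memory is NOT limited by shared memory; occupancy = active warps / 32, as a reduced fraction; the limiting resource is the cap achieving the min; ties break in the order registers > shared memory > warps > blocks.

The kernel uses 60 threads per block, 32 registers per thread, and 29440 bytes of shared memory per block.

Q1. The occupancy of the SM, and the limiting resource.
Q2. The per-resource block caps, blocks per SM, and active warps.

Answer: occupancy 1/2, limited by shared memory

registers: 48 blocks
shared memory: 2 blocks
warps: 4 blocks
blocks: 24 blocks

Answer: 2 blocks, 16 active warps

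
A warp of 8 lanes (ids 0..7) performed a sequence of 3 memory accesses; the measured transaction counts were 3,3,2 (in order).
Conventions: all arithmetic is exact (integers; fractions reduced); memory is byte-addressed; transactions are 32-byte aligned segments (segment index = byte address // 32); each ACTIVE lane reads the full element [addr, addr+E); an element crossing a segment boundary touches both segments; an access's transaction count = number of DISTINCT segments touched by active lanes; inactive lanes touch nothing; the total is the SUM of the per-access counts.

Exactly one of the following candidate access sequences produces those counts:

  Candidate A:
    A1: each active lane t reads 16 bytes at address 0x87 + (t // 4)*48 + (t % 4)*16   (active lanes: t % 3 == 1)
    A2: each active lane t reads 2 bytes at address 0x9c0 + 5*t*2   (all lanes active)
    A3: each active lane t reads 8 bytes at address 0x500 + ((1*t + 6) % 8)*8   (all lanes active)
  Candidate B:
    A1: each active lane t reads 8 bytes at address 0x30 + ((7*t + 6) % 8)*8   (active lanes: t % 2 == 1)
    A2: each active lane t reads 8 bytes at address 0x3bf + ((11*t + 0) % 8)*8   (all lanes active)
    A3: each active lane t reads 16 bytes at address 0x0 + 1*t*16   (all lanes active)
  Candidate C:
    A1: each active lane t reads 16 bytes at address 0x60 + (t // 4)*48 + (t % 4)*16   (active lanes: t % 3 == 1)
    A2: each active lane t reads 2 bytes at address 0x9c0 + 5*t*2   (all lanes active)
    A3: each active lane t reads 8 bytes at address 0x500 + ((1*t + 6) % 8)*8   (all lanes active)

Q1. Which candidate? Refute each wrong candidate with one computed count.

A: A1 gives 4 transactions, not 3
B: A3 gives 4 transactions, not 2
C: all counts match (3,3,2)

Answer: C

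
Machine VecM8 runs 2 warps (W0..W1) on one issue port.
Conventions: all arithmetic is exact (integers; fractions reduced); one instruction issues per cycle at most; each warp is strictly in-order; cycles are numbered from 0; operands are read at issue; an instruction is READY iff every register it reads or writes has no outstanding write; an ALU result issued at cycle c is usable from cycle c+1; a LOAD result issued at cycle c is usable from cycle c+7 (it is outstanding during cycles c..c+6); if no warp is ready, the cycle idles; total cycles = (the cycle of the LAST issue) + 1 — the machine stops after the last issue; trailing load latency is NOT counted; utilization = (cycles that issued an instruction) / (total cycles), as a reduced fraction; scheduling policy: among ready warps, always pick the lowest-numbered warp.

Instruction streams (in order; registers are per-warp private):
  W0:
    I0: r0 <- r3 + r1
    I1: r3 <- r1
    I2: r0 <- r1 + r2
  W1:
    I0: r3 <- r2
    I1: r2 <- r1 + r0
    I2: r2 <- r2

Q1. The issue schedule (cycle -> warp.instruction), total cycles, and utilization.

cycle 0: W0.I0
cycle 1: W0.I1
cycle 2: W0.I2
cycle 3: W1.I0
cycle 4: W1.I1
cycle 5: W1.I2

Answer: 6 cycles, utilization 1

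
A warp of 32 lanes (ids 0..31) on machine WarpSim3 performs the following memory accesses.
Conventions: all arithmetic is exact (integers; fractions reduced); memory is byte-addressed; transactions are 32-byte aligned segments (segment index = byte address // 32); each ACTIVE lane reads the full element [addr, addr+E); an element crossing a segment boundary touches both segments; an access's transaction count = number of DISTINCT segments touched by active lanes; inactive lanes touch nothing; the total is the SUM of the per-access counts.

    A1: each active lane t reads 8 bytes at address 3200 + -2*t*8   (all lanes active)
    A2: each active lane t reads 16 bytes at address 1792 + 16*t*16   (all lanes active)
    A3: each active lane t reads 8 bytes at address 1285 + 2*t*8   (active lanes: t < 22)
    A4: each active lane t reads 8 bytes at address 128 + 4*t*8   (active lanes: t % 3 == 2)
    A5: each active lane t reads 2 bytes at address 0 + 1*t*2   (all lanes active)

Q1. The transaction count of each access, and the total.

A1: 17 transactions
A2: 32 transactions
A3: 11 transactions
A4: 10 transactions
A5: 2 transactions

Answer: 17,32,11,10,2; total 72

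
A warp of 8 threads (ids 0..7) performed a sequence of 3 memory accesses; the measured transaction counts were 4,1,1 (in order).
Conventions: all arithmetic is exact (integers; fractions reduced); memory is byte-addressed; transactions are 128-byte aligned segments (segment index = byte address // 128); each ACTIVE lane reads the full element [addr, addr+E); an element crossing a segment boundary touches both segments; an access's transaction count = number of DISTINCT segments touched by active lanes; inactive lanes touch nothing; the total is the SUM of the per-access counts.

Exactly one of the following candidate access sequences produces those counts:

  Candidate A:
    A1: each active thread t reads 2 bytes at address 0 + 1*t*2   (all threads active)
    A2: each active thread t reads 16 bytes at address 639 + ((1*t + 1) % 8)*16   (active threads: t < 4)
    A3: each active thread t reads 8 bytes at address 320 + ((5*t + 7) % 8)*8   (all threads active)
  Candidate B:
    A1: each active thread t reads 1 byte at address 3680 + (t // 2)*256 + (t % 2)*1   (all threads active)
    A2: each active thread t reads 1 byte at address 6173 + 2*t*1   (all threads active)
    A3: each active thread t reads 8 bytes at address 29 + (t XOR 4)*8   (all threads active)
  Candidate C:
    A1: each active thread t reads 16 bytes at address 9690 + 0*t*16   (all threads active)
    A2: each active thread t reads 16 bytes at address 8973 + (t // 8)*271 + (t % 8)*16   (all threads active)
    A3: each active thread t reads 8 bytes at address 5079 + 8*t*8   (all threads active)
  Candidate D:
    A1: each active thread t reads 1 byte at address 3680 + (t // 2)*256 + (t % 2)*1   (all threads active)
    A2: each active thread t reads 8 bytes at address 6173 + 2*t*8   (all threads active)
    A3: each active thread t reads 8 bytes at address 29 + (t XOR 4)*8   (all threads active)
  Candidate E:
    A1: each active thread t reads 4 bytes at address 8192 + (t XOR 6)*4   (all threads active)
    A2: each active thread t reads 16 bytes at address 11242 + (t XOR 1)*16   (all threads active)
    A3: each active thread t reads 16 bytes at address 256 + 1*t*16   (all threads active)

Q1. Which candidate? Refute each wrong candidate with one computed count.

A: A1 gives 1 transaction, not 4
C: A1 gives 1 transaction, not 4
D: A2 gives 2 transactions, not 1
E: A1 gives 1 transaction, not 4
B: all counts match (4,1,1)

Answer: B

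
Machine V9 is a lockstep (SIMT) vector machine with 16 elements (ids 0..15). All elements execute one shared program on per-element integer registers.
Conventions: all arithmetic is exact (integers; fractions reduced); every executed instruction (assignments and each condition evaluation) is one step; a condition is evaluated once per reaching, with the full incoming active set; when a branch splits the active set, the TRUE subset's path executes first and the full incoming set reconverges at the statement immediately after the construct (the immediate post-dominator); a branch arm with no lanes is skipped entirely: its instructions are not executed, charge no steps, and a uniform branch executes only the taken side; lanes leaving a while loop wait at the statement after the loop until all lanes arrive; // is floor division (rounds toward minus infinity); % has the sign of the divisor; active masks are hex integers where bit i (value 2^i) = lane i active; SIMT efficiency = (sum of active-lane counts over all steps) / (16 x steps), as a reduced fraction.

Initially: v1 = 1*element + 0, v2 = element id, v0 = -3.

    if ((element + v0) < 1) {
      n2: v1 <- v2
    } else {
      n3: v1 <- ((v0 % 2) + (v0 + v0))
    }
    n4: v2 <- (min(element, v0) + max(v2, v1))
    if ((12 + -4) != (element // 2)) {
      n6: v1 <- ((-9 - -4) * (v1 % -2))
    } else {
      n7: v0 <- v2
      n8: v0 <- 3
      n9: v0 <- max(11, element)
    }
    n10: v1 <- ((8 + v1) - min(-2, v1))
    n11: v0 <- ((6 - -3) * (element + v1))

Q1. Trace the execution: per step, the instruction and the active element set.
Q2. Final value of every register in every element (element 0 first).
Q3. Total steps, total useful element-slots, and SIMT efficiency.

step 0: eval ((element + v0) < 1)    0xffff
step 1: v1 <- v2                     0x000f
step 2: v1 <- ((v0 % 2) + (v0 + v0)) 0xfff0
step 3: v2 <- (min(element, v0) + max(v2, v1)) 0xffff
step 4: eval ((12 + -4) != (element // 2)) 0xffff
step 5: v1 <- ((-9 - -4) * (v1 % -2)) 0xffff
step 6: v1 <- ((8 + v1) - min(-2, v1)) 0xffff
step 7: v0 <- ((6 - -3) * (element + v1)) 0xffff

Answer: 8 steps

v1: 10,15,10,15,15,15,15,15,15,15,15,15,15,15,15,15
v2: -3,-2,-1,0,1,2,3,4,5,6,7,8,9,10,11,12
v0: 90,144,108,162,171,180,189,198,207,216,225,234,243,252,261,270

steps = 8; useful = 112; efficiency = 112/128 = 7/8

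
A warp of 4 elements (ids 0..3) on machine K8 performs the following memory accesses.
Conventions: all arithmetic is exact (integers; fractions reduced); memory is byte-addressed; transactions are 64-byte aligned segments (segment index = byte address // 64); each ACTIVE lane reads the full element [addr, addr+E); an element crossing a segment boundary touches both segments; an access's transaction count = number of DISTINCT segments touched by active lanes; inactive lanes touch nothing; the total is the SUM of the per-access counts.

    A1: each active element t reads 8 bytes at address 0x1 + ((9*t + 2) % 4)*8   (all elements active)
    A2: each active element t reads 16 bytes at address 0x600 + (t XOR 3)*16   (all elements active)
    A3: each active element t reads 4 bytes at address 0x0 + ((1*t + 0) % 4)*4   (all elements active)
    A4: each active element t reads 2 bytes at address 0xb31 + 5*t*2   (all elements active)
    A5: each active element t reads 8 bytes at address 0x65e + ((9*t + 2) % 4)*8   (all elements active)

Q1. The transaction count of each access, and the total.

A1: 1 transaction
A2: 1 transaction
A3: 1 transaction
A4: 2 transactions
A5: 1 transaction

Answer: 1,1,1,2,1; total 6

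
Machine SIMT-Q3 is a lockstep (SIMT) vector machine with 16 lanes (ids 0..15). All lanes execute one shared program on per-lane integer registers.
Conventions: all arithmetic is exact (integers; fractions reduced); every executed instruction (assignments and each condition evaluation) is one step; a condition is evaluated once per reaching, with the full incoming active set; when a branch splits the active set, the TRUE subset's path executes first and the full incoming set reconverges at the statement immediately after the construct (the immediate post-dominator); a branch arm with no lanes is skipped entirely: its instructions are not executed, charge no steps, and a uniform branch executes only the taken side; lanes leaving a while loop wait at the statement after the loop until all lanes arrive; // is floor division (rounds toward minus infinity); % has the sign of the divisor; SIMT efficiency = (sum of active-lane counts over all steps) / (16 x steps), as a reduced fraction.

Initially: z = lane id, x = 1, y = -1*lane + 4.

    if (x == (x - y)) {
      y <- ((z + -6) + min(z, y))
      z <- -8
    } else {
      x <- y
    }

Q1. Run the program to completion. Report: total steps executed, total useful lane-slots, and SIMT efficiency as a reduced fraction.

Answer: 4 steps, 33 useful, 33/64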